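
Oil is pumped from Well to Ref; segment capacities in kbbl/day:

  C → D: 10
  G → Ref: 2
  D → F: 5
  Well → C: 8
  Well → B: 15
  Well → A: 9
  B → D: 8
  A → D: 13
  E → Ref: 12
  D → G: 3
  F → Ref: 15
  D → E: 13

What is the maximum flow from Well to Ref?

19

Augment Well→A→D→E→Ref: bottleneck 9, flow now 9.
Augment Well→B→D→E→Ref: bottleneck 3, flow now 12.
Augment Well→B→D→F→Ref: bottleneck 5, flow now 17.
Augment Well→C→D→G→Ref: bottleneck 2, flow now 19.
No augmenting path remains; maximum flow = 19.
In the residual graph, reachable from Well: {Well, A, B, C, D, E, G}.
Min-cut edges: D→F (5), E→Ref (12), G→Ref (2); capacity 5 + 12 + 2 = 19.
This cut is saturated, so no flow can exceed 19.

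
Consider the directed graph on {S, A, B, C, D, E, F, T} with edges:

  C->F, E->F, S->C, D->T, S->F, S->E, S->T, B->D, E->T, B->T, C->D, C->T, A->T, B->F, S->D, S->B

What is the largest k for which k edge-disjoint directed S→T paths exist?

5

Assign every edge capacity 1; by Menger, the answer equals the max flow.
Path S→T (+1); total 1.
Path S→B→T (+1); total 2.
Path S→C→T (+1); total 3.
Path S→D→T (+1); total 4.
Path S→E→T (+1); total 5.
No residual S→T path; max flow = 5.
Certifying cut of size 5: {S→B, S→C, S→D, S→E, S→T}.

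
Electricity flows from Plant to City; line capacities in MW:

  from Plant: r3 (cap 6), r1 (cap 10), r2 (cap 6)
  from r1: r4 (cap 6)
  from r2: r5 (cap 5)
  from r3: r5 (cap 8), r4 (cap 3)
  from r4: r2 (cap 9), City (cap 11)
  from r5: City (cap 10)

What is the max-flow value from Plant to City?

Augment Plant→r1→r4→City: bottleneck 6, flow now 6.
Augment Plant→r2→r5→City: bottleneck 5, flow now 11.
Augment Plant→r3→r4→City: bottleneck 3, flow now 14.
Augment Plant→r3→r5→City: bottleneck 3, flow now 17.
No augmenting path remains; maximum flow = 17.
In the residual graph, reachable from Plant: {Plant, r1, r2}.
Min-cut edges: Plant→r3 (6), r1→r4 (6), r2→r5 (5); capacity 6 + 6 + 5 = 17.
This cut is saturated, so no flow can exceed 17.

17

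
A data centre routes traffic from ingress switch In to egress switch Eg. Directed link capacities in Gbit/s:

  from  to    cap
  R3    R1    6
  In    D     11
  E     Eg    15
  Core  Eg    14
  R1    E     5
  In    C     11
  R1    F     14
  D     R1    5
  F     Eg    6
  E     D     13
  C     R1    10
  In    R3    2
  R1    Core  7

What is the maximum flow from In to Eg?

Augment In→R3→R1→Core→Eg: bottleneck 2, flow now 2.
Augment In→D→R1→Core→Eg: bottleneck 5, flow now 7.
Augment In→C→R1→F→Eg: bottleneck 6, flow now 13.
Augment In→C→R1→E→Eg: bottleneck 4, flow now 17.
No augmenting path remains; maximum flow = 17.
In the residual graph, reachable from In: {In, D, C}.
Min-cut edges: In→R3 (2), D→R1 (5), C→R1 (10); capacity 2 + 5 + 10 = 17.
This cut is saturated, so no flow can exceed 17.

17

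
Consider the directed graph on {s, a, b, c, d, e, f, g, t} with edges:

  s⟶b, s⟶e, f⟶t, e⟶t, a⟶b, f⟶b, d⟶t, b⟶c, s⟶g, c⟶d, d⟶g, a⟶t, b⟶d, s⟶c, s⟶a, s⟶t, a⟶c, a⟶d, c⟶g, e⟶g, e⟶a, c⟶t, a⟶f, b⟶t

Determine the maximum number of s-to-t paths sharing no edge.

Assign every edge capacity 1; by Menger, the answer equals the max flow.
Path s→t (+1); total 1.
Path s→a→t (+1); total 2.
Path s→b→t (+1); total 3.
Path s→c→t (+1); total 4.
Path s→e→t (+1); total 5.
No residual s→t path; max flow = 5.
Certifying cut of size 5: {s→a, s→b, s→c, s→e, s→t}.

5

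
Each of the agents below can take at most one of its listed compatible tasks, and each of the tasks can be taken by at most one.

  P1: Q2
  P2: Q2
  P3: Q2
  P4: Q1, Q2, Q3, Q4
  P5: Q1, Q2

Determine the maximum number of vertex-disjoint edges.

3

Unit-capacity flow: source→left, listed edges, right→sink; max matching = max flow.
Augmenting path P1→Q2 (+1); matched 1.
Augmenting path P4→Q1 (+1); matched 2.
Augmenting path P5→Q1→P4→Q3 (+1); matched 3.
No augmenting path remains; maximum matching = 3.
König certificate: {P4, P5, Q2} is a vertex cover of size 3 (every listed pair touches it), so no matching can be larger.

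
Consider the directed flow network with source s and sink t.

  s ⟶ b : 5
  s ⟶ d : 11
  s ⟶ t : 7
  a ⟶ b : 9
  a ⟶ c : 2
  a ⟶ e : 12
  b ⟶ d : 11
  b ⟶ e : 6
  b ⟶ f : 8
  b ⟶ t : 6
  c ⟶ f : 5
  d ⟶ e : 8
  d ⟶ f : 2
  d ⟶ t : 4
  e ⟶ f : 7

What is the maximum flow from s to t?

16

Augment s→t: bottleneck 7, flow now 7.
Augment s→b→t: bottleneck 5, flow now 12.
Augment s→d→t: bottleneck 4, flow now 16.
No augmenting path remains; maximum flow = 16.
In the residual graph, reachable from s: {s, d, e, f}.
Min-cut edges: s→b (5), s→t (7), d→t (4); capacity 5 + 7 + 4 = 16.
This cut is saturated, so no flow can exceed 16.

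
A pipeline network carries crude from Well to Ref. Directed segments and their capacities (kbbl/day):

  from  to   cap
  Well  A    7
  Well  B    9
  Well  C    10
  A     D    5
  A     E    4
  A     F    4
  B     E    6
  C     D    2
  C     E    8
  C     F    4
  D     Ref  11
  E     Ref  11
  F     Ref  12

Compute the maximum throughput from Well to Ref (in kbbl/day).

23

Augment Well→A→D→Ref: bottleneck 5, flow now 5.
Augment Well→A→E→Ref: bottleneck 2, flow now 7.
Augment Well→B→E→Ref: bottleneck 6, flow now 13.
Augment Well→C→D→Ref: bottleneck 2, flow now 15.
Augment Well→C→E→Ref: bottleneck 3, flow now 18.
Augment Well→C→F→Ref: bottleneck 4, flow now 22.
Augment Well→C→E→A→F→Ref: bottleneck 1, flow now 23. (uses reverse residual edge)
No augmenting path remains; maximum flow = 23.
In the residual graph, reachable from Well: {Well, B}.
Min-cut edges: Well→A (7), Well→C (10), B→E (6); capacity 7 + 10 + 6 = 23.
This cut is saturated, so no flow can exceed 23.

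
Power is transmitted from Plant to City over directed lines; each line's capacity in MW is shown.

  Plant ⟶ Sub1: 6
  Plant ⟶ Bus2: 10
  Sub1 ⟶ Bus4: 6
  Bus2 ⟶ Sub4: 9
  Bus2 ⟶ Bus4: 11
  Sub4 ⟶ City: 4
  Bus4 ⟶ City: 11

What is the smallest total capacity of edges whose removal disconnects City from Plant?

15

Augment Plant→Sub1→Bus4→City: bottleneck 6, flow now 6.
Augment Plant→Bus2→Sub4→City: bottleneck 4, flow now 10.
Augment Plant→Bus2→Bus4→City: bottleneck 5, flow now 15.
No augmenting path remains; maximum flow = 15.
By max-flow min-cut, the minimum cut capacity equals the max flow.
In the residual graph, reachable from Plant: {Plant, Sub1, Bus2, Sub4, Bus4}.
Min-cut edges: Sub4→City (4), Bus4→City (11); capacity 4 + 11 = 15.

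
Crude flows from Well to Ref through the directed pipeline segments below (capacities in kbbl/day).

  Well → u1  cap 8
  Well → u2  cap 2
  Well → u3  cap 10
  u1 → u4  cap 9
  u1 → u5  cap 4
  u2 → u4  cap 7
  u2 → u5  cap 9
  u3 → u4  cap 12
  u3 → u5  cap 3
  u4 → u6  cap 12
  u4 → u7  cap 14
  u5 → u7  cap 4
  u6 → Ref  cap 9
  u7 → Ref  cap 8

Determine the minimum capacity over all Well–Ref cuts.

17

Augment Well→u1→u4→u6→Ref: bottleneck 8, flow now 8.
Augment Well→u2→u4→u6→Ref: bottleneck 1, flow now 9.
Augment Well→u2→u4→u7→Ref: bottleneck 1, flow now 10.
Augment Well→u3→u4→u7→Ref: bottleneck 7, flow now 17.
No augmenting path remains; maximum flow = 17.
By max-flow min-cut, the minimum cut capacity equals the max flow.
In the residual graph, reachable from Well: {Well, u1, u2, u3, u4, u5, u6, u7}.
Min-cut edges: u6→Ref (9), u7→Ref (8); capacity 9 + 8 = 17.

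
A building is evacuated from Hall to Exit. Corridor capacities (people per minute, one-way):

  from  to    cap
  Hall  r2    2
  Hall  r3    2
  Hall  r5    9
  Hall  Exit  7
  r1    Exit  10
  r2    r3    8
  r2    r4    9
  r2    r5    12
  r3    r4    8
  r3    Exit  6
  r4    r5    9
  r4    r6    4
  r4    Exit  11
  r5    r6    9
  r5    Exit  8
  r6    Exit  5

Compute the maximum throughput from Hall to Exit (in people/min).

20

Augment Hall→Exit: bottleneck 7, flow now 7.
Augment Hall→r3→Exit: bottleneck 2, flow now 9.
Augment Hall→r5→Exit: bottleneck 8, flow now 17.
Augment Hall→r2→r3→Exit: bottleneck 2, flow now 19.
Augment Hall→r5→r6→Exit: bottleneck 1, flow now 20.
No augmenting path remains; maximum flow = 20.
In the residual graph, reachable from Hall: {Hall}.
Min-cut edges: Hall→r2 (2), Hall→r3 (2), Hall→r5 (9), Hall→Exit (7); capacity 2 + 2 + 9 + 7 = 20.
This cut is saturated, so no flow can exceed 20.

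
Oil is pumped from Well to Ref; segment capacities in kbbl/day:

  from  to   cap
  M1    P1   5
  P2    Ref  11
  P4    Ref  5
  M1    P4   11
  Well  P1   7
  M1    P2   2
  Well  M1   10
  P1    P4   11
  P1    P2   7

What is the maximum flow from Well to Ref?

Augment Well→P1→P2→Ref: bottleneck 7, flow now 7.
Augment Well→M1→P2→Ref: bottleneck 2, flow now 9.
Augment Well→M1→P4→Ref: bottleneck 5, flow now 14.
No augmenting path remains; maximum flow = 14.
In the residual graph, reachable from Well: {Well, P1, M1, P4}.
Min-cut edges: P1→P2 (7), M1→P2 (2), P4→Ref (5); capacity 7 + 2 + 5 = 14.
This cut is saturated, so no flow can exceed 14.

14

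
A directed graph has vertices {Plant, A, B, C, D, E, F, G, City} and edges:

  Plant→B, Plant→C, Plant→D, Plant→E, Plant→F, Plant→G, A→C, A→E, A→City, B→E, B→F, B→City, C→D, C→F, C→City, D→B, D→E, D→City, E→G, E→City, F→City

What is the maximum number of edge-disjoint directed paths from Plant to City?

Assign every edge capacity 1; by Menger, the answer equals the max flow.
Path Plant→B→City (+1); total 1.
Path Plant→C→City (+1); total 2.
Path Plant→D→City (+1); total 3.
Path Plant→E→City (+1); total 4.
Path Plant→F→City (+1); total 5.
No residual Plant→City path; max flow = 5.
Certifying cut of size 5: {Plant→B, Plant→C, Plant→D, Plant→E, Plant→F}.

5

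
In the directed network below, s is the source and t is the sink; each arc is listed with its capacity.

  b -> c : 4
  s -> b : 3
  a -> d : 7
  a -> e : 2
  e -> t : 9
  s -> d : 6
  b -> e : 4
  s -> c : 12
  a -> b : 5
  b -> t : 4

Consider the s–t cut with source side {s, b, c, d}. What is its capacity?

Edges leaving {s, b, c, d}: b→e (4), b→t (4).
Cut capacity = 4 + 4 = 8.

8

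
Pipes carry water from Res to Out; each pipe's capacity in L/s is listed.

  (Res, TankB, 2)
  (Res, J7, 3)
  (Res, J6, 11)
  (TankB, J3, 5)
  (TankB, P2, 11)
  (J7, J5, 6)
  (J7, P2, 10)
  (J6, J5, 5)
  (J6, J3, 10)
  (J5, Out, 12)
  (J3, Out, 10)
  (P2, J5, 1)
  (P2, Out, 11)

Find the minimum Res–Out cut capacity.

16

Augment Res→TankB→J3→Out: bottleneck 2, flow now 2.
Augment Res→J7→J5→Out: bottleneck 3, flow now 5.
Augment Res→J6→J5→Out: bottleneck 5, flow now 10.
Augment Res→J6→J3→Out: bottleneck 6, flow now 16.
No augmenting path remains; maximum flow = 16.
By max-flow min-cut, the minimum cut capacity equals the max flow.
In the residual graph, reachable from Res: {Res}.
Min-cut edges: Res→TankB (2), Res→J7 (3), Res→J6 (11); capacity 2 + 3 + 11 = 16.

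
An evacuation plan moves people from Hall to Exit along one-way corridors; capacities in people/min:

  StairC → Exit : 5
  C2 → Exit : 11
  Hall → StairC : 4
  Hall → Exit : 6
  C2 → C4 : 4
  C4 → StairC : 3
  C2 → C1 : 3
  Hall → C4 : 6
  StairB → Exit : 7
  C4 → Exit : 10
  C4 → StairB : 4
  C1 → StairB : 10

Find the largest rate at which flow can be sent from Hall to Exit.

Augment Hall→Exit: bottleneck 6, flow now 6.
Augment Hall→C4→Exit: bottleneck 6, flow now 12.
Augment Hall→StairC→Exit: bottleneck 4, flow now 16.
No augmenting path remains; maximum flow = 16.
In the residual graph, reachable from Hall: {Hall}.
Min-cut edges: Hall→C4 (6), Hall→StairC (4), Hall→Exit (6); capacity 6 + 4 + 6 = 16.
This cut is saturated, so no flow can exceed 16.

16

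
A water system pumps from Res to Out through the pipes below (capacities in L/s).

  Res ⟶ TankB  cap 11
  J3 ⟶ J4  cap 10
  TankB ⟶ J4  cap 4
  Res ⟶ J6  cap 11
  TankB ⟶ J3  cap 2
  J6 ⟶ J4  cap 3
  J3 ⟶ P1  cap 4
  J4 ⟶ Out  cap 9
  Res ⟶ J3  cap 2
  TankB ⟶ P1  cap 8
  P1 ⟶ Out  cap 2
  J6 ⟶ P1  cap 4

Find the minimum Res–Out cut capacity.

Augment Res→J6→J4→Out: bottleneck 3, flow now 3.
Augment Res→J6→P1→Out: bottleneck 2, flow now 5.
Augment Res→TankB→J4→Out: bottleneck 4, flow now 9.
Augment Res→J3→J4→Out: bottleneck 2, flow now 11.
No augmenting path remains; maximum flow = 11.
By max-flow min-cut, the minimum cut capacity equals the max flow.
In the residual graph, reachable from Res: {Res, J6, TankB, J3, J4, P1}.
Min-cut edges: J4→Out (9), P1→Out (2); capacity 9 + 2 = 11.

11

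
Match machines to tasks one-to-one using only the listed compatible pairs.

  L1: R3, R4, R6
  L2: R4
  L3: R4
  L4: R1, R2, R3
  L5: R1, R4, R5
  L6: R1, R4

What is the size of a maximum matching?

5

Unit-capacity flow: source→left, listed edges, right→sink; max matching = max flow.
Augmenting path L1→R3 (+1); matched 1.
Augmenting path L2→R4 (+1); matched 2.
Augmenting path L4→R1 (+1); matched 3.
Augmenting path L5→R5 (+1); matched 4.
Augmenting path L6→R1→L4→R2 (+1); matched 5.
No augmenting path remains; maximum matching = 5.
König certificate: {L1, L4, L5, L6, R4} is a vertex cover of size 5 (every listed pair touches it), so no matching can be larger.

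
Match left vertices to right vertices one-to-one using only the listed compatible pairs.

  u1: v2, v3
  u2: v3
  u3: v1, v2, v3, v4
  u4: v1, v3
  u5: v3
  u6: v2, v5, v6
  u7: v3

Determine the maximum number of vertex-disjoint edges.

Unit-capacity flow: source→left, listed edges, right→sink; max matching = max flow.
Augmenting path u1→v2 (+1); matched 1.
Augmenting path u2→v3 (+1); matched 2.
Augmenting path u3→v1 (+1); matched 3.
Augmenting path u6→v5 (+1); matched 4.
Augmenting path u4→v1→u3→v4 (+1); matched 5.
No augmenting path remains; maximum matching = 5.
König certificate: {u1, u3, u4, u6, v3} is a vertex cover of size 5 (every listed pair touches it), so no matching can be larger.

5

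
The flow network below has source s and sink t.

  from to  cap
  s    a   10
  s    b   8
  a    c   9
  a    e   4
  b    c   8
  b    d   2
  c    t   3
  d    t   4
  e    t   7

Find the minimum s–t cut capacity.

9

Augment s→a→c→t: bottleneck 3, flow now 3.
Augment s→a→e→t: bottleneck 4, flow now 7.
Augment s→b→d→t: bottleneck 2, flow now 9.
No augmenting path remains; maximum flow = 9.
By max-flow min-cut, the minimum cut capacity equals the max flow.
In the residual graph, reachable from s: {s, a, b, c}.
Min-cut edges: a→e (4), b→d (2), c→t (3); capacity 4 + 2 + 3 = 9.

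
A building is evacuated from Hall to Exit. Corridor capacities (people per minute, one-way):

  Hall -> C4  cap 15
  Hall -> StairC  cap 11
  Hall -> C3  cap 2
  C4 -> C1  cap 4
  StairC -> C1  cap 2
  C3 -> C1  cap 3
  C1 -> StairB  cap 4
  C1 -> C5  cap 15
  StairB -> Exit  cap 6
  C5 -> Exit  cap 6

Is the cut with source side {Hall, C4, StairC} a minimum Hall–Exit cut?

Given cut capacity: 2 + 4 + 2 = 8.
Augment Hall→C4→C1→StairB→Exit: bottleneck 4, flow now 4.
Augment Hall→StairC→C1→C5→Exit: bottleneck 2, flow now 6.
Augment Hall→C3→C1→C5→Exit: bottleneck 2, flow now 8.
No augmenting path remains; maximum flow = 8.
Cut capacity 8 equals the max flow, so it is a minimum cut.

Yes — it is a minimum cut (capacity 8).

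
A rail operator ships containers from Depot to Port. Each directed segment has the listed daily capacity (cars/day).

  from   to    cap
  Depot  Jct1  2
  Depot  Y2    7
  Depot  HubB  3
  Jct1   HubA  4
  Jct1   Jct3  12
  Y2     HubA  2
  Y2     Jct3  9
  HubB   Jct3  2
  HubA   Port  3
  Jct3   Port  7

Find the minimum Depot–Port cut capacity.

Augment Depot→Jct1→HubA→Port: bottleneck 2, flow now 2.
Augment Depot→Y2→HubA→Port: bottleneck 1, flow now 3.
Augment Depot→Y2→Jct3→Port: bottleneck 6, flow now 9.
Augment Depot→HubB→Jct3→Port: bottleneck 1, flow now 10.
No augmenting path remains; maximum flow = 10.
By max-flow min-cut, the minimum cut capacity equals the max flow.
In the residual graph, reachable from Depot: {Depot, Jct1, Y2, HubB, HubA, Jct3}.
Min-cut edges: HubA→Port (3), Jct3→Port (7); capacity 3 + 7 = 10.

10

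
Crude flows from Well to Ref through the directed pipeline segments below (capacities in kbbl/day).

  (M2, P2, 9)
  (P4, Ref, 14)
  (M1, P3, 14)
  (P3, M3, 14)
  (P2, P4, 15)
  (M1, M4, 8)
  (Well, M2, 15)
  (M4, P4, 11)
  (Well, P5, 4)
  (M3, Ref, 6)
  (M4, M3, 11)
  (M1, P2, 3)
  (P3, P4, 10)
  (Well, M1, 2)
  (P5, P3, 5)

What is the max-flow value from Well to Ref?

15

Augment Well→M1→M4→P4→Ref: bottleneck 2, flow now 2.
Augment Well→M2→P2→P4→Ref: bottleneck 9, flow now 11.
Augment Well→P5→P3→P4→Ref: bottleneck 3, flow now 14.
Augment Well→P5→P3→M3→Ref: bottleneck 1, flow now 15.
No augmenting path remains; maximum flow = 15.
In the residual graph, reachable from Well: {Well, M2}.
Min-cut edges: Well→M1 (2), Well→P5 (4), M2→P2 (9); capacity 2 + 4 + 9 = 15.
This cut is saturated, so no flow can exceed 15.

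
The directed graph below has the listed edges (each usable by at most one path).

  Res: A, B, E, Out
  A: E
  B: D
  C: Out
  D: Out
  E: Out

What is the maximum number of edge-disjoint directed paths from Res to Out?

3

Assign every edge capacity 1; by Menger, the answer equals the max flow.
Path Res→Out (+1); total 1.
Path Res→E→Out (+1); total 2.
Path Res→B→D→Out (+1); total 3.
No residual Res→Out path; max flow = 3.
Certifying cut of size 3: {E→Out, Res→B, Res→Out}.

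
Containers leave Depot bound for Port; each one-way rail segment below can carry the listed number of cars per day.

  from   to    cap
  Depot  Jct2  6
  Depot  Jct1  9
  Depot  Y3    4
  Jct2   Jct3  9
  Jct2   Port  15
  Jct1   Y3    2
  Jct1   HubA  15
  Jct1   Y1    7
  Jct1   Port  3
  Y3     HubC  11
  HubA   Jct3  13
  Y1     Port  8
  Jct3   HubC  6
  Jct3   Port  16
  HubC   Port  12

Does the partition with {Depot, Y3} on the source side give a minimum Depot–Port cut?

No — its capacity is 26, but the minimum cut has capacity 19.

Given cut capacity: 6 + 9 + 11 = 26.
Augment Depot→Jct2→Port: bottleneck 6, flow now 6.
Augment Depot→Jct1→Port: bottleneck 3, flow now 9.
Augment Depot→Jct1→Y1→Port: bottleneck 6, flow now 15.
Augment Depot→Y3→HubC→Port: bottleneck 4, flow now 19.
No augmenting path remains; maximum flow = 19.
In the residual graph, reachable from Depot: {Depot}.
Min-cut edges: Depot→Jct2 (6), Depot→Jct1 (9), Depot→Y3 (4); capacity 6 + 9 + 4 = 19.
Cut capacity 26 exceeds the max flow 19, so it is not minimum.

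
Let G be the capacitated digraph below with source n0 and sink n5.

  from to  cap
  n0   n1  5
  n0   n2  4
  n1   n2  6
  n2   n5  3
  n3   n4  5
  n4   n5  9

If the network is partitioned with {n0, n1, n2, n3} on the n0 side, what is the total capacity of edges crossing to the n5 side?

8

Edges leaving {n0, n1, n2, n3}: n2→n5 (3), n3→n4 (5).
Cut capacity = 3 + 5 = 8.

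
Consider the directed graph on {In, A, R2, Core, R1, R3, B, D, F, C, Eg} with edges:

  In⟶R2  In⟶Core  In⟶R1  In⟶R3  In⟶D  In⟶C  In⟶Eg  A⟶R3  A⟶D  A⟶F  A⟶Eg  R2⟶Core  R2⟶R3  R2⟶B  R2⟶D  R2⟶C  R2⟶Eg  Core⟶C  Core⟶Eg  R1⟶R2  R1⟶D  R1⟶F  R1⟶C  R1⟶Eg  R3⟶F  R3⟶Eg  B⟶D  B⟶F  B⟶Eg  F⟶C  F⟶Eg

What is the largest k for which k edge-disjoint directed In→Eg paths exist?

Assign every edge capacity 1; by Menger, the answer equals the max flow.
Path In→Eg (+1); total 1.
Path In→R2→Eg (+1); total 2.
Path In→Core→Eg (+1); total 3.
Path In→R1→Eg (+1); total 4.
Path In→R3→Eg (+1); total 5.
No residual In→Eg path; max flow = 5.
Certifying cut of size 5: {In→Core, In→Eg, In→R1, In→R2, In→R3}.

5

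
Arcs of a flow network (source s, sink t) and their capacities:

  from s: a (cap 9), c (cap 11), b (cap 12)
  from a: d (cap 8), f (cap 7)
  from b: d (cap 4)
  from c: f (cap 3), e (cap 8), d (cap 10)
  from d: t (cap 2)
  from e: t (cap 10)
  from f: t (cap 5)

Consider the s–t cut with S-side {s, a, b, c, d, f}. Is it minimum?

Yes — it is a minimum cut (capacity 15).

Given cut capacity: 8 + 2 + 5 = 15.
Augment s→a→d→t: bottleneck 2, flow now 2.
Augment s→a→f→t: bottleneck 5, flow now 7.
Augment s→c→e→t: bottleneck 8, flow now 15.
No augmenting path remains; maximum flow = 15.
Cut capacity 15 equals the max flow, so it is a minimum cut.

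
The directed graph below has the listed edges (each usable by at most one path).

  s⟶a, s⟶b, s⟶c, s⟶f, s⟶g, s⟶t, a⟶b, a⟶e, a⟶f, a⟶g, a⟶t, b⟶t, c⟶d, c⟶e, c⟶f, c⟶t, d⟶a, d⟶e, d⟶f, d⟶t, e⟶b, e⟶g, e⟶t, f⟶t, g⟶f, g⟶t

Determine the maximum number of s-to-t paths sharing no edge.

6

Assign every edge capacity 1; by Menger, the answer equals the max flow.
Path s→t (+1); total 1.
Path s→a→t (+1); total 2.
Path s→b→t (+1); total 3.
Path s→c→t (+1); total 4.
Path s→f→t (+1); total 5.
Path s→g→t (+1); total 6.
No residual s→t path; max flow = 6.
Certifying cut of size 6: {s→a, s→b, s→c, s→f, s→g, s→t}.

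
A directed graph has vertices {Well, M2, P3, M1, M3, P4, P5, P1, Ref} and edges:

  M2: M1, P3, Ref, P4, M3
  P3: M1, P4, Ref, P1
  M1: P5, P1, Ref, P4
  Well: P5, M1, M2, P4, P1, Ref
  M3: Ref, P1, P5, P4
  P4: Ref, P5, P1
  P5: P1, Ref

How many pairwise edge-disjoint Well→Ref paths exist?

Assign every edge capacity 1; by Menger, the answer equals the max flow.
Path Well→Ref (+1); total 1.
Path Well→M2→Ref (+1); total 2.
Path Well→M1→Ref (+1); total 3.
Path Well→P4→Ref (+1); total 4.
Path Well→P5→Ref (+1); total 5.
No residual Well→Ref path; max flow = 5.
Certifying cut of size 5: {Well→M1, Well→M2, Well→P4, Well→P5, Well→Ref}.

5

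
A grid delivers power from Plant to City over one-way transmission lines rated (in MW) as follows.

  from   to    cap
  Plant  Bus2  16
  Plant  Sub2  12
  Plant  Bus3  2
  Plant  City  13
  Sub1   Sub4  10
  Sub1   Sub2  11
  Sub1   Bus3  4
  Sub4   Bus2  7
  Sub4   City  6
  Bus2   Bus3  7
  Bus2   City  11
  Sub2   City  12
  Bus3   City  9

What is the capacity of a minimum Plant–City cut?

43

Augment Plant→City: bottleneck 13, flow now 13.
Augment Plant→Bus2→City: bottleneck 11, flow now 24.
Augment Plant→Sub2→City: bottleneck 12, flow now 36.
Augment Plant→Bus3→City: bottleneck 2, flow now 38.
Augment Plant→Bus2→Bus3→City: bottleneck 5, flow now 43.
No augmenting path remains; maximum flow = 43.
By max-flow min-cut, the minimum cut capacity equals the max flow.
In the residual graph, reachable from Plant: {Plant}.
Min-cut edges: Plant→Bus2 (16), Plant→Sub2 (12), Plant→Bus3 (2), Plant→City (13); capacity 16 + 12 + 2 + 13 = 43.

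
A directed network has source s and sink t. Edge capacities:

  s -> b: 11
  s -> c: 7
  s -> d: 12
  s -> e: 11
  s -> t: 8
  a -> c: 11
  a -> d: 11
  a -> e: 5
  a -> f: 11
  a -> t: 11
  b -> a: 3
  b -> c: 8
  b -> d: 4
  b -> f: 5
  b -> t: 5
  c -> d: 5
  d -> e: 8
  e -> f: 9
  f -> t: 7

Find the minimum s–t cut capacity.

Augment s→t: bottleneck 8, flow now 8.
Augment s→b→t: bottleneck 5, flow now 13.
Augment s→b→a→t: bottleneck 3, flow now 16.
Augment s→b→f→t: bottleneck 3, flow now 19.
Augment s→e→f→t: bottleneck 4, flow now 23.
No augmenting path remains; maximum flow = 23.
By max-flow min-cut, the minimum cut capacity equals the max flow.
In the residual graph, reachable from s: {s, b, c, d, e, f}.
Min-cut edges: s→t (8), b→a (3), b→t (5), f→t (7); capacity 8 + 3 + 5 + 7 = 23.

23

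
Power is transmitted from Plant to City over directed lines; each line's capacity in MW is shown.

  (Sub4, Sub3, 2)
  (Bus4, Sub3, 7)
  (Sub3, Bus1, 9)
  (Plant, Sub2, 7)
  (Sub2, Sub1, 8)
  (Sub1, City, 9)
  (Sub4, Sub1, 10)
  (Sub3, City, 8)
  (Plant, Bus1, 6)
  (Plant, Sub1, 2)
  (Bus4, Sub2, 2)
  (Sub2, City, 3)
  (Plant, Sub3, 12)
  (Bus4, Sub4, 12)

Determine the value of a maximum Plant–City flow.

Augment Plant→Sub2→City: bottleneck 3, flow now 3.
Augment Plant→Sub3→City: bottleneck 8, flow now 11.
Augment Plant→Sub1→City: bottleneck 2, flow now 13.
Augment Plant→Sub2→Sub1→City: bottleneck 4, flow now 17.
No augmenting path remains; maximum flow = 17.
In the residual graph, reachable from Plant: {Plant, Sub3, Bus1}.
Min-cut edges: Plant→Sub2 (7), Plant→Sub1 (2), Sub3→City (8); capacity 7 + 2 + 8 = 17.
This cut is saturated, so no flow can exceed 17.

17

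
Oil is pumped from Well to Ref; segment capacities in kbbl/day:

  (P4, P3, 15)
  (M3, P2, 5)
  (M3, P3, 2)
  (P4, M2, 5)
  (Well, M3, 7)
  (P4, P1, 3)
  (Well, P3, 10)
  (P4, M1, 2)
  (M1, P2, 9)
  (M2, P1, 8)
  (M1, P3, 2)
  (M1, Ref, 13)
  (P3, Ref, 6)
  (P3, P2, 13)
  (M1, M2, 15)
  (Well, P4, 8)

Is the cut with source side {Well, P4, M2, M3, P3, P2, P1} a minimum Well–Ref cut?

Yes — it is a minimum cut (capacity 8).

Given cut capacity: 2 + 6 = 8.
Augment Well→P3→Ref: bottleneck 6, flow now 6.
Augment Well→P4→M1→Ref: bottleneck 2, flow now 8.
No augmenting path remains; maximum flow = 8.
Cut capacity 8 equals the max flow, so it is a minimum cut.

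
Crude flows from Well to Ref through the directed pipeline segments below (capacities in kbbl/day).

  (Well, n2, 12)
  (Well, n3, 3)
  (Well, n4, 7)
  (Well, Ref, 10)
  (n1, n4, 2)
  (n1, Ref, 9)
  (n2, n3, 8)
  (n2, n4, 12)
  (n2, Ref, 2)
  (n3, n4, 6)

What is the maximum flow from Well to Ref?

Augment Well→Ref: bottleneck 10, flow now 10.
Augment Well→n2→Ref: bottleneck 2, flow now 12.
No augmenting path remains; maximum flow = 12.
In the residual graph, reachable from Well: {Well, n2, n3, n4}.
Min-cut edges: Well→Ref (10), n2→Ref (2); capacity 10 + 2 = 12.
This cut is saturated, so no flow can exceed 12.

12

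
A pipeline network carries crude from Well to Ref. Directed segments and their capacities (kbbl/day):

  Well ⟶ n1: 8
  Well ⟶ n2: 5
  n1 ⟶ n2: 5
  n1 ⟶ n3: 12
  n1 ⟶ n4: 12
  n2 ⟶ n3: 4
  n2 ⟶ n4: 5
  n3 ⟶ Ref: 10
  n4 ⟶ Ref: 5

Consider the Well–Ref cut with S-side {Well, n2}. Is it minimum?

No — its capacity is 17, but the minimum cut has capacity 13.

Given cut capacity: 8 + 4 + 5 = 17.
Augment Well→n1→n3→Ref: bottleneck 8, flow now 8.
Augment Well→n2→n3→Ref: bottleneck 2, flow now 10.
Augment Well→n2→n4→Ref: bottleneck 3, flow now 13.
No augmenting path remains; maximum flow = 13.
In the residual graph, reachable from Well: {Well}.
Min-cut edges: Well→n1 (8), Well→n2 (5); capacity 8 + 5 = 13.
Cut capacity 17 exceeds the max flow 13, so it is not minimum.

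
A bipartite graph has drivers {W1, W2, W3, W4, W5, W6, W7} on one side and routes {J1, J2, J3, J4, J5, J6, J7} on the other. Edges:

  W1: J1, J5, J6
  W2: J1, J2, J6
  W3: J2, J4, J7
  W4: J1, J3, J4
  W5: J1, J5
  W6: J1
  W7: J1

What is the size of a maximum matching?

Unit-capacity flow: source→left, listed edges, right→sink; max matching = max flow.
Augmenting path W1→J1 (+1); matched 1.
Augmenting path W2→J2 (+1); matched 2.
Augmenting path W3→J4 (+1); matched 3.
Augmenting path W4→J3 (+1); matched 4.
Augmenting path W5→J5 (+1); matched 5.
Augmenting path W6→J1→W1→J6 (+1); matched 6.
No augmenting path remains; maximum matching = 6.
König certificate: {W1, W2, W3, W4, W5, J1} is a vertex cover of size 6 (every listed pair touches it), so no matching can be larger.

6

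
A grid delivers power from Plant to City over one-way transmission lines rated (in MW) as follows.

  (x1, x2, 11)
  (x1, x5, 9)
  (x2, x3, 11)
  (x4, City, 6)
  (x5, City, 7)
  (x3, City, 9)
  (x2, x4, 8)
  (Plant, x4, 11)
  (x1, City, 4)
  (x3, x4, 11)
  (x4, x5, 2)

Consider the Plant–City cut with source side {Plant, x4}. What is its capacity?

8

Edges leaving {Plant, x4}: x4→x5 (2), x4→City (6).
Cut capacity = 2 + 6 = 8.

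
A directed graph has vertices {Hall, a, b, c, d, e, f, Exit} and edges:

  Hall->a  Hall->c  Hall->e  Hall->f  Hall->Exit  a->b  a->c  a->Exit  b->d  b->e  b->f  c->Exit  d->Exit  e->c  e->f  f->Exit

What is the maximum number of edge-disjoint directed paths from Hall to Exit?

4

Assign every edge capacity 1; by Menger, the answer equals the max flow.
Path Hall→Exit (+1); total 1.
Path Hall→a→Exit (+1); total 2.
Path Hall→c→Exit (+1); total 3.
Path Hall→f→Exit (+1); total 4.
No residual Hall→Exit path; max flow = 4.
Certifying cut of size 4: {Hall→Exit, Hall→a, c→Exit, f→Exit}.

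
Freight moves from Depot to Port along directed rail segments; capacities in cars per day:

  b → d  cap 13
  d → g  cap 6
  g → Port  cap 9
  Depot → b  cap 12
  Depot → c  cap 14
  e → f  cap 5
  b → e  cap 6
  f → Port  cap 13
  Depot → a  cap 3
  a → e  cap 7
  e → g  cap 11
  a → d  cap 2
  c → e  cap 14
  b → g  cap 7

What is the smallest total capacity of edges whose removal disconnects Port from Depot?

Augment Depot→b→g→Port: bottleneck 7, flow now 7.
Augment Depot→a→d→g→Port: bottleneck 2, flow now 9.
Augment Depot→a→e→f→Port: bottleneck 1, flow now 10.
Augment Depot→b→e→f→Port: bottleneck 4, flow now 14.
No augmenting path remains; maximum flow = 14.
By max-flow min-cut, the minimum cut capacity equals the max flow.
In the residual graph, reachable from Depot: {Depot, a, b, c, d, e, g}.
Min-cut edges: e→f (5), g→Port (9); capacity 5 + 9 = 14.

14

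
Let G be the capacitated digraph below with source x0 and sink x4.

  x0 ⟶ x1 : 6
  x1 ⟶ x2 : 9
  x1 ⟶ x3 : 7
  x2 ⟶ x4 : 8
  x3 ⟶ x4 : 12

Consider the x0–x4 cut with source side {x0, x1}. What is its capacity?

Edges leaving {x0, x1}: x1→x2 (9), x1→x3 (7).
Cut capacity = 9 + 7 = 16.

16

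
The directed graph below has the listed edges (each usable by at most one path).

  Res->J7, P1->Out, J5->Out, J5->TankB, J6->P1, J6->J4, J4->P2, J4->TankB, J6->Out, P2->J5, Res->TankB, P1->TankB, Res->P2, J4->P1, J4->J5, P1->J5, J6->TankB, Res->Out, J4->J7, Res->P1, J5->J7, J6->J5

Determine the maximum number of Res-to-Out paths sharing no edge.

Assign every edge capacity 1; by Menger, the answer equals the max flow.
Path Res→Out (+1); total 1.
Path Res→P1→Out (+1); total 2.
Path Res→P2→J5→Out (+1); total 3.
No residual Res→Out path; max flow = 3.
Certifying cut of size 3: {Res→Out, Res→P1, Res→P2}.

3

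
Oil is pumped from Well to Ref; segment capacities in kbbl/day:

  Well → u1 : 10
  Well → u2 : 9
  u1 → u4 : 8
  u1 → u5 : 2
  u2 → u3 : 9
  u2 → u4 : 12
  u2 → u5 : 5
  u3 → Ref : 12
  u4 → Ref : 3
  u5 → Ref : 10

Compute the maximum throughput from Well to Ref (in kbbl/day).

14

Augment Well→u1→u4→Ref: bottleneck 3, flow now 3.
Augment Well→u1→u5→Ref: bottleneck 2, flow now 5.
Augment Well→u2→u3→Ref: bottleneck 9, flow now 14.
No augmenting path remains; maximum flow = 14.
In the residual graph, reachable from Well: {Well, u1, u4}.
Min-cut edges: Well→u2 (9), u1→u5 (2), u4→Ref (3); capacity 9 + 2 + 3 = 14.
This cut is saturated, so no flow can exceed 14.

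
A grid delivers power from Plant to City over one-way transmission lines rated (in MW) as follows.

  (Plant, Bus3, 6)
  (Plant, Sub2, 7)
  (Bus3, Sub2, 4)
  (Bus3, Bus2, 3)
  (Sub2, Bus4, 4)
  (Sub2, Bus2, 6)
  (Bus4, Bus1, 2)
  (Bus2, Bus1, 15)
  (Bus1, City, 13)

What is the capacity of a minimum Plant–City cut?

Augment Plant→Bus3→Bus2→Bus1→City: bottleneck 3, flow now 3.
Augment Plant→Sub2→Bus4→Bus1→City: bottleneck 2, flow now 5.
Augment Plant→Sub2→Bus2→Bus1→City: bottleneck 5, flow now 10.
Augment Plant→Bus3→Sub2→Bus2→Bus1→City: bottleneck 1, flow now 11.
No augmenting path remains; maximum flow = 11.
By max-flow min-cut, the minimum cut capacity equals the max flow.
In the residual graph, reachable from Plant: {Plant, Bus3, Sub2, Bus4}.
Min-cut edges: Bus3→Bus2 (3), Sub2→Bus2 (6), Bus4→Bus1 (2); capacity 3 + 6 + 2 = 11.

11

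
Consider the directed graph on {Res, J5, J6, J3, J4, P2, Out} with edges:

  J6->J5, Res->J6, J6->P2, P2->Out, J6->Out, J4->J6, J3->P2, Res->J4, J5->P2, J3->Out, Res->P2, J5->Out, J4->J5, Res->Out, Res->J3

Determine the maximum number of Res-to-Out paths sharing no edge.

Assign every edge capacity 1; by Menger, the answer equals the max flow.
Path Res→Out (+1); total 1.
Path Res→J6→Out (+1); total 2.
Path Res→J3→Out (+1); total 3.
Path Res→P2→Out (+1); total 4.
Path Res→J4→J5→Out (+1); total 5.
No residual Res→Out path; max flow = 5.
Certifying cut of size 5: {Res→J3, Res→J4, Res→J6, Res→Out, Res→P2}.

5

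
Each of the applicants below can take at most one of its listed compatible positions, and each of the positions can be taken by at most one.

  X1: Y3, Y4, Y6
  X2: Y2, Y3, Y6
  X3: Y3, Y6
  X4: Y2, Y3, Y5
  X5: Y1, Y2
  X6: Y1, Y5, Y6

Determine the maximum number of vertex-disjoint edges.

Unit-capacity flow: source→left, listed edges, right→sink; max matching = max flow.
Augmenting path X1→Y3 (+1); matched 1.
Augmenting path X2→Y2 (+1); matched 2.
Augmenting path X3→Y6 (+1); matched 3.
Augmenting path X4→Y5 (+1); matched 4.
Augmenting path X5→Y1 (+1); matched 5.
Augmenting path X6→Y5→X4→Y3→X1→Y4 (+1); matched 6.
No augmenting path remains; maximum matching = 6.
König certificate: {X1, X2, X3, X4, X5, X6} is a vertex cover of size 6 (every listed pair touches it), so no matching can be larger.

6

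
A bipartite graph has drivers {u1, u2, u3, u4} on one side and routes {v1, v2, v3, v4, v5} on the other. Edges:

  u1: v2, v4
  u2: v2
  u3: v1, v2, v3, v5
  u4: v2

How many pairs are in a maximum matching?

3

Unit-capacity flow: source→left, listed edges, right→sink; max matching = max flow.
Augmenting path u1→v2 (+1); matched 1.
Augmenting path u3→v1 (+1); matched 2.
Augmenting path u2→v2→u1→v4 (+1); matched 3.
No augmenting path remains; maximum matching = 3.
König certificate: {u1, u3, v2} is a vertex cover of size 3 (every listed pair touches it), so no matching can be larger.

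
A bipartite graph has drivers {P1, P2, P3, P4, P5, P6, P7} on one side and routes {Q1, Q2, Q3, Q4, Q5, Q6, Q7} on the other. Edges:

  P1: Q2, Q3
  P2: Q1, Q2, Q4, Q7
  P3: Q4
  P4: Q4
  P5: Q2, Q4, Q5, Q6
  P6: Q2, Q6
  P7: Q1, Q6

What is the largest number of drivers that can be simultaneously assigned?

6

Unit-capacity flow: source→left, listed edges, right→sink; max matching = max flow.
Augmenting path P1→Q2 (+1); matched 1.
Augmenting path P2→Q1 (+1); matched 2.
Augmenting path P3→Q4 (+1); matched 3.
Augmenting path P5→Q5 (+1); matched 4.
Augmenting path P6→Q6 (+1); matched 5.
Augmenting path P7→Q1→P2→Q7 (+1); matched 6.
No augmenting path remains; maximum matching = 6.
König certificate: {P1, P2, P5, P6, P7, Q4} is a vertex cover of size 6 (every listed pair touches it), so no matching can be larger.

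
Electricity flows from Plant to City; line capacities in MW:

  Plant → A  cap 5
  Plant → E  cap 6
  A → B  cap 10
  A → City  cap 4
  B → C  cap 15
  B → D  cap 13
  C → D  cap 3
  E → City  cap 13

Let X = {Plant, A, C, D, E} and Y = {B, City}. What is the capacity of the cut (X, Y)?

27

Edges leaving {Plant, A, C, D, E}: A→B (10), A→City (4), E→City (13).
Cut capacity = 10 + 4 + 13 = 27.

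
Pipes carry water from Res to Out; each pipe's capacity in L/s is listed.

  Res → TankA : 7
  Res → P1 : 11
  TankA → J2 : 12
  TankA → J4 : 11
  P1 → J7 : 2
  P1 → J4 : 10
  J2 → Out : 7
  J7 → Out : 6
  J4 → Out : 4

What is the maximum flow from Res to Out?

13

Augment Res→TankA→J2→Out: bottleneck 7, flow now 7.
Augment Res→P1→J7→Out: bottleneck 2, flow now 9.
Augment Res→P1→J4→Out: bottleneck 4, flow now 13.
No augmenting path remains; maximum flow = 13.
In the residual graph, reachable from Res: {Res, P1, J4}.
Min-cut edges: Res→TankA (7), P1→J7 (2), J4→Out (4); capacity 7 + 2 + 4 = 13.
This cut is saturated, so no flow can exceed 13.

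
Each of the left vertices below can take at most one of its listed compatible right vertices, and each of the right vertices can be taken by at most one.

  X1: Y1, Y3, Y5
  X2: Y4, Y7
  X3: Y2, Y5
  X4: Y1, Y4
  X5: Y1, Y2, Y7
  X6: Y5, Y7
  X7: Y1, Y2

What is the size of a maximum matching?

6

Unit-capacity flow: source→left, listed edges, right→sink; max matching = max flow.
Augmenting path X1→Y1 (+1); matched 1.
Augmenting path X2→Y4 (+1); matched 2.
Augmenting path X3→Y2 (+1); matched 3.
Augmenting path X5→Y7 (+1); matched 4.
Augmenting path X6→Y5 (+1); matched 5.
Augmenting path X4→Y1→X1→Y3 (+1); matched 6.
No augmenting path remains; maximum matching = 6.
König certificate: {X1, Y1, Y2, Y4, Y5, Y7} is a vertex cover of size 6 (every listed pair touches it), so no matching can be larger.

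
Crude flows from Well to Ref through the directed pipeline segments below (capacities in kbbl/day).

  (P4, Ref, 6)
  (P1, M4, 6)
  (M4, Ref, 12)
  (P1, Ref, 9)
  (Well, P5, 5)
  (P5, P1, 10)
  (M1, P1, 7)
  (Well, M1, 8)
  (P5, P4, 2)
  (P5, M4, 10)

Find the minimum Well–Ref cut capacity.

Augment Well→M1→P1→Ref: bottleneck 7, flow now 7.
Augment Well→P5→P4→Ref: bottleneck 2, flow now 9.
Augment Well→P5→M4→Ref: bottleneck 3, flow now 12.
No augmenting path remains; maximum flow = 12.
By max-flow min-cut, the minimum cut capacity equals the max flow.
In the residual graph, reachable from Well: {Well, M1}.
Min-cut edges: Well→P5 (5), M1→P1 (7); capacity 5 + 7 = 12.

12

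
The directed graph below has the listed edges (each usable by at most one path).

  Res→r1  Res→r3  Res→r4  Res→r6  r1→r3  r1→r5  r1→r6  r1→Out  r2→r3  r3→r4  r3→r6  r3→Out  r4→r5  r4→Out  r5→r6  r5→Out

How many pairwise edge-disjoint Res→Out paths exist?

Assign every edge capacity 1; by Menger, the answer equals the max flow.
Path Res→r1→Out (+1); total 1.
Path Res→r3→Out (+1); total 2.
Path Res→r4→Out (+1); total 3.
No residual Res→Out path; max flow = 3.
Certifying cut of size 3: {Res→r1, Res→r3, Res→r4}.

3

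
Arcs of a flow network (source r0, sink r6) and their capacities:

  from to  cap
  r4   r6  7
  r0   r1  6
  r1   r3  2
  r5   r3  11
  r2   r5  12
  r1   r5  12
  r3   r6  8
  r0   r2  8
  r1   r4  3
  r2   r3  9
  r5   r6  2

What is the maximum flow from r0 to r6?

Augment r0→r1→r3→r6: bottleneck 2, flow now 2.
Augment r0→r1→r4→r6: bottleneck 3, flow now 5.
Augment r0→r1→r5→r6: bottleneck 1, flow now 6.
Augment r0→r2→r3→r6: bottleneck 6, flow now 12.
Augment r0→r2→r5→r6: bottleneck 1, flow now 13.
No augmenting path remains; maximum flow = 13.
In the residual graph, reachable from r0: {r0, r1, r2, r3, r5}.
Min-cut edges: r1→r4 (3), r3→r6 (8), r5→r6 (2); capacity 3 + 8 + 2 = 13.
This cut is saturated, so no flow can exceed 13.

13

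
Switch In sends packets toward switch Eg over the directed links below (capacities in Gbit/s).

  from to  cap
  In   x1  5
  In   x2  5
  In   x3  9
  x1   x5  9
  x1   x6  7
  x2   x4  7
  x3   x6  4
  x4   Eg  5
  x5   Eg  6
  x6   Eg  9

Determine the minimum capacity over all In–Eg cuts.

Augment In→x1→x5→Eg: bottleneck 5, flow now 5.
Augment In→x2→x4→Eg: bottleneck 5, flow now 10.
Augment In→x3→x6→Eg: bottleneck 4, flow now 14.
No augmenting path remains; maximum flow = 14.
By max-flow min-cut, the minimum cut capacity equals the max flow.
In the residual graph, reachable from In: {In, x3}.
Min-cut edges: In→x1 (5), In→x2 (5), x3→x6 (4); capacity 5 + 5 + 4 = 14.

14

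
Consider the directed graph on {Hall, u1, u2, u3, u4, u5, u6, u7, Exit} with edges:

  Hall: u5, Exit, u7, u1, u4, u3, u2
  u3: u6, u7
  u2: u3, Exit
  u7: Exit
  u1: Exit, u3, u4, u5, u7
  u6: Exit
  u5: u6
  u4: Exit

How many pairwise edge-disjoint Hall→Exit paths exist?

Assign every edge capacity 1; by Menger, the answer equals the max flow.
Path Hall→Exit (+1); total 1.
Path Hall→u1→Exit (+1); total 2.
Path Hall→u2→Exit (+1); total 3.
Path Hall→u4→Exit (+1); total 4.
Path Hall→u7→Exit (+1); total 5.
Path Hall→u3→u6→Exit (+1); total 6.
No residual Hall→Exit path; max flow = 6.
Certifying cut of size 6: {Hall→Exit, Hall→u1, Hall→u2, Hall→u4, u6→Exit, u7→Exit}.

6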